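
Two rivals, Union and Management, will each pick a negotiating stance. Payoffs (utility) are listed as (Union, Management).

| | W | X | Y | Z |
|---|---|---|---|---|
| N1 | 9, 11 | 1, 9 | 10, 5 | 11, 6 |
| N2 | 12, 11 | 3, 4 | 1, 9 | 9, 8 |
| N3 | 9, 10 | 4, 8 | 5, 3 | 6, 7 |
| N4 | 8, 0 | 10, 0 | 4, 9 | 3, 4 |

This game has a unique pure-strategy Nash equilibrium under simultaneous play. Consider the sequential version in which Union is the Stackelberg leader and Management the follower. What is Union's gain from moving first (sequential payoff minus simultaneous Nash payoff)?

Management best-responds to each possible Union move:
- N1: BR = W, leader payoff 9.
- N2: BR = W, leader payoff 12.
- N3: BR = W, leader payoff 9.
- N4: BR = Y, leader payoff 4.
Among 9, 12, 9, 4, the best is 12 at N2. Subgame-perfect outcome: (N2, W) with payoffs (12, 11).
For the simultaneous game, intersect best replies.
Union's best replies: W→N2; X→N4; Y→N1; Z→N1.
Management's best replies: N1→W; N2→W; N3→W; N4→Y.
The unique mutual best reply is (N2, W), giving (12, 11).
Union's commitment gain: 12 − 12 = 0.

0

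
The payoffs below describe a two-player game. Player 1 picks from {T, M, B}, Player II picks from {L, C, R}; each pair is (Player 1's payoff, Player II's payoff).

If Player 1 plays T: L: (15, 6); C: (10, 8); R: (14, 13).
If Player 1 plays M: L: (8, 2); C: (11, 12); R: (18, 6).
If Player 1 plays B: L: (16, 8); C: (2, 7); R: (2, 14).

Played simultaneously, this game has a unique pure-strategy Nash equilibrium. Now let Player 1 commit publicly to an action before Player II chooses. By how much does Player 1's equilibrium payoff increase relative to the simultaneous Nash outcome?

Player II best-responds to each possible Player 1 move:
- T: Player II compares 6, 8, 13 and picks R; Player 1 would get 14.
- M: Player II compares 2, 12, 6 and picks C; Player 1 would get 11.
- B: Player II compares 8, 7, 14 and picks R; Player 1 would get 2.
Player 1's induced payoffs are 14, 11, 2, so Player 1 commits to T. Subgame-perfect outcome: (T, R) with payoffs (14, 13).
Now find the simultaneous Nash equilibrium.
Player 1's best replies: L→B; C→M; R→M.
Player II's best replies: T→R; M→C; B→R.
Only (M, C) has each player best-responding; Nash payoffs (11, 12).
Player 1's commitment gain: 14 − 11 = 3.

3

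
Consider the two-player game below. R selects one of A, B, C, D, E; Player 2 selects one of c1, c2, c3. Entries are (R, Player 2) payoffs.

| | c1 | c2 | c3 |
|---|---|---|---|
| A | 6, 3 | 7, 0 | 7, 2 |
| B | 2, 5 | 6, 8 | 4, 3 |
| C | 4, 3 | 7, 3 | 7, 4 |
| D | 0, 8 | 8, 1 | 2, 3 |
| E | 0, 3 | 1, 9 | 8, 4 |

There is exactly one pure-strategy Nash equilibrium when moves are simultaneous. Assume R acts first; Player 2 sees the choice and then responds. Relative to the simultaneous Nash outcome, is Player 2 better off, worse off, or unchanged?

better off

Backward induction with R moving first.
- A: BR = c1, leader payoff 6.
- B: BR = c2, leader payoff 6.
- C: BR = c3, leader payoff 7.
- D: BR = c1, leader payoff 0.
- E: BR = c2, leader payoff 1.
Maximizing over 6, 6, 7, 0, 1, R chooses C. Subgame-perfect outcome: (C, c3) with payoffs (7, 4).
For the simultaneous game, intersect best replies.
R's best replies: c1→A; c2→D; c3→E.
Player 2's best replies: A→c1; B→c2; C→c3; D→c1; E→c2.
The unique mutual best reply is (A, c1), giving (6, 3).
Player 2 earns 4 sequentially versus 3 at the Nash outcome: better off.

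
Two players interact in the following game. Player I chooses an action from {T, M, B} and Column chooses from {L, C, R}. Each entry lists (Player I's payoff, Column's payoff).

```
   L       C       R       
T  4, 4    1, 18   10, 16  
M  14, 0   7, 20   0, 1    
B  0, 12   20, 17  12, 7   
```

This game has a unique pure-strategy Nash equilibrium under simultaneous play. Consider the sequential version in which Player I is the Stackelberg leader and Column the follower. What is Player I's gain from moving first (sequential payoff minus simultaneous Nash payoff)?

Solve by backward induction (Player I leads).
- T: Column compares 4, 18, 16 and picks C; Player I would get 1.
- M: Column compares 0, 20, 1 and picks C; Player I would get 7.
- B: Column compares 12, 17, 7 and picks C; Player I would get 20.
Maximizing over 1, 7, 20, Player I chooses B. Subgame-perfect outcome: (B, C) with payoffs (20, 17).
For the simultaneous game, intersect best replies.
Player I's best replies: L→M; C→B; R→B.
Column's best replies: T→C; M→C; B→C.
Only (B, C) has each player best-responding; Nash payoffs (20, 17).
Player I's commitment gain: 20 − 20 = 0.

0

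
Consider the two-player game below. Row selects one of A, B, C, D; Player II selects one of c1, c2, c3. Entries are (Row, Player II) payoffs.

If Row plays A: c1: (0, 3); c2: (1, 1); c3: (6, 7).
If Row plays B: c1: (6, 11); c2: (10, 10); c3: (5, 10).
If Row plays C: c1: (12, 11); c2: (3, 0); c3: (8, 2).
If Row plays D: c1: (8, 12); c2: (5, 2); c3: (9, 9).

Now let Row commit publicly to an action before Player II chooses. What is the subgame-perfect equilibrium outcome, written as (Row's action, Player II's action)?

(C, c1)

Work backward from Player II's decision.
- A: BR = c3, leader payoff 6.
- B: BR = c1, leader payoff 6.
- C: BR = c1, leader payoff 12.
- D: BR = c1, leader payoff 8.
Row's induced payoffs are 6, 6, 12, 8, so Row commits to C. Subgame-perfect outcome: (C, c1) with payoffs (12, 11).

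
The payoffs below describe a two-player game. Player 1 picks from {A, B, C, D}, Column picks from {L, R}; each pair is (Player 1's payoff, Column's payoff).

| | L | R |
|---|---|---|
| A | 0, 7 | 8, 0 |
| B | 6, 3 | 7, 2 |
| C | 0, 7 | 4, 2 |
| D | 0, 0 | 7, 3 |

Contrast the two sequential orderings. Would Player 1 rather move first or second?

first

If Player 1 leads: Column's best replies are A→L, B→L, C→L, D→R; Player 1's induced payoffs 0, 6, 0, 7; outcome (D, R), payoffs (7, 3).
If Column leads: Player 1's best replies are L→B, R→A; Column's induced payoffs 3, 0; outcome (B, L), payoffs (6, 3).
Player 1 gets 7 moving first and 6 moving second, so Player 1 prefers to move first.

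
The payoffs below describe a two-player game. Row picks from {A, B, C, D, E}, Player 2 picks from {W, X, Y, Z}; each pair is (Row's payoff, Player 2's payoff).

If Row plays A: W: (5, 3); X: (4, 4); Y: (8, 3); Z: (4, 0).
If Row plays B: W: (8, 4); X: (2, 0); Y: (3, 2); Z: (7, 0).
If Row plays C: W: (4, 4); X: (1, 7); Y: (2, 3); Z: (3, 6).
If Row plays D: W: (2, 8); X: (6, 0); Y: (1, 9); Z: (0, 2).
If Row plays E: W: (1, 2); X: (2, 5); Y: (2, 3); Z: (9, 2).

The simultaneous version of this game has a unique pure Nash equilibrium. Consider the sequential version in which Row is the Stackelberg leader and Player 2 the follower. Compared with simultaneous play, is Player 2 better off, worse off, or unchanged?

unchanged

Player 2 best-responds to each possible Row move:
- A: BR = X, leader payoff 4.
- B: BR = W, leader payoff 8.
- C: BR = X, leader payoff 1.
- D: BR = Y, leader payoff 1.
- E: BR = X, leader payoff 2.
Maximizing over 4, 8, 1, 1, 2, Row chooses B. Subgame-perfect outcome: (B, W) with payoffs (8, 4).
Under simultaneous play:
Row's best replies: W→B; X→D; Y→A; Z→E.
Player 2's best replies: A→X; B→W; C→X; D→Y; E→X.
Only (B, W) has each player best-responding; Nash payoffs (8, 4).
Player 2 earns 4 sequentially versus 4 at the Nash outcome: unchanged.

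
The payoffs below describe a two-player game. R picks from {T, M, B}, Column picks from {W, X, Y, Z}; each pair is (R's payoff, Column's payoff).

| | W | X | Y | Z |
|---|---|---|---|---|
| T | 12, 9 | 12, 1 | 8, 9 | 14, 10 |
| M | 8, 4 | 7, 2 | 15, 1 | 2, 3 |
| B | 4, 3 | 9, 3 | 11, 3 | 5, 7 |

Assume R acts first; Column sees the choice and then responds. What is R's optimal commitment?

Backward induction with R moving first.
- T: BR = Z, leader payoff 14.
- M: BR = W, leader payoff 8.
- B: BR = Z, leader payoff 5.
R's induced payoffs are 14, 8, 5, so R commits to T. Subgame-perfect outcome: (T, Z) with payoffs (14, 10).

T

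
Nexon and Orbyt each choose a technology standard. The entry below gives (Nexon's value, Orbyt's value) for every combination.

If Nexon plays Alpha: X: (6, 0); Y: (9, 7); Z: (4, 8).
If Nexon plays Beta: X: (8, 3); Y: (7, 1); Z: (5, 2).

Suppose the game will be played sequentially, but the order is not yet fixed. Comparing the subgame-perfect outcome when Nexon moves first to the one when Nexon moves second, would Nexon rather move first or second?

If Nexon leads: Orbyt's best replies are Alpha→Z, Beta→X; Nexon's induced payoffs 4, 8; outcome (Beta, X), payoffs (8, 3).
If Orbyt leads: Nexon's best replies are X→Beta, Y→Alpha, Z→Beta; Orbyt's induced payoffs 3, 7, 2; outcome (Alpha, Y), payoffs (9, 7).
Nexon gets 8 moving first and 9 moving second, so Nexon prefers to move second.

second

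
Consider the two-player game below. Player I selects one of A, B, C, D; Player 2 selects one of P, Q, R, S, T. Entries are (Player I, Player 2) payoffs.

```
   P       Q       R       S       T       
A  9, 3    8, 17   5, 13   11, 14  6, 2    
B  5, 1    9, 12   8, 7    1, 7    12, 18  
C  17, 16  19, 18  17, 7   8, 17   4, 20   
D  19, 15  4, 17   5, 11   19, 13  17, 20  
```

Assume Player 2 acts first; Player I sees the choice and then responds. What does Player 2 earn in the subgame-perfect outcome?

20

Solve by backward induction (Player 2 leads).
- P: Player I compares 9, 5, 17, 19 and picks D; Player 2 would get 15.
- Q: Player I compares 8, 9, 19, 4 and picks C; Player 2 would get 18.
- R: Player I compares 5, 8, 17, 5 and picks C; Player 2 would get 7.
- S: Player I compares 11, 1, 8, 19 and picks D; Player 2 would get 13.
- T: Player I compares 6, 12, 4, 17 and picks D; Player 2 would get 20.
Maximizing over 15, 18, 7, 13, 20, Player 2 chooses T. Subgame-perfect outcome: (D, T) with payoffs (17, 20).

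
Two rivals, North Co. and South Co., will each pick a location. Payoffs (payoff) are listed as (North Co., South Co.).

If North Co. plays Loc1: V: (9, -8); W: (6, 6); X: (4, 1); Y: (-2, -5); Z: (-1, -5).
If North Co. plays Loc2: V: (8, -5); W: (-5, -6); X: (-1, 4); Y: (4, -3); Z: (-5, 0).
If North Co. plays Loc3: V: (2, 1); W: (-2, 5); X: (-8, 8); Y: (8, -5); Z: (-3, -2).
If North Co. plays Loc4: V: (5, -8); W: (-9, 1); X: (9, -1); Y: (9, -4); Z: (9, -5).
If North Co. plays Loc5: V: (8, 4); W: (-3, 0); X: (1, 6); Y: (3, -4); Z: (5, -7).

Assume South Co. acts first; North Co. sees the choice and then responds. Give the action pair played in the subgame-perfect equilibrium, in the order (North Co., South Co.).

(Loc1, W)

North Co. best-responds to each possible South Co. move:
- V: BR = Loc1, leader payoff -8.
- W: BR = Loc1, leader payoff 6.
- X: BR = Loc4, leader payoff -1.
- Y: BR = Loc4, leader payoff -4.
- Z: BR = Loc4, leader payoff -5.
Among -8, 6, -1, -4, -5, the best is 6 at W. Subgame-perfect outcome: (Loc1, W) with payoffs (6, 6).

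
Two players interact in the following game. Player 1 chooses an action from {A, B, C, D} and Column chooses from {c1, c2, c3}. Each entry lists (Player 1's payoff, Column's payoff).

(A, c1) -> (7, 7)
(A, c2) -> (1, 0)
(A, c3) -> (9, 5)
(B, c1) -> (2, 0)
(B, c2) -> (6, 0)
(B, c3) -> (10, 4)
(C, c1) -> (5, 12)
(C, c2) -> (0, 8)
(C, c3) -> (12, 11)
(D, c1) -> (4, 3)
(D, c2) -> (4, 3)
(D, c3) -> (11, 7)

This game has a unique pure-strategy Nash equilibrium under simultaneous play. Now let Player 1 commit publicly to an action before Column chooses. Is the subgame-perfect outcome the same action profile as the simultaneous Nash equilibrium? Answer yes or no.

no

Column best-responds to each possible Player 1 move:
- A: BR = c1, leader payoff 7.
- B: BR = c3, leader payoff 10.
- C: BR = c1, leader payoff 5.
- D: BR = c3, leader payoff 11.
Maximizing over 7, 10, 5, 11, Player 1 chooses D. Subgame-perfect outcome: (D, c3) with payoffs (11, 7).
For the simultaneous game, intersect best replies.
Player 1's best replies: c1→A; c2→B; c3→C.
Column's best replies: A→c1; B→c3; C→c1; D→c3.
The unique mutual best reply is (A, c1), giving (7, 7).
Sequential outcome (D, c3) differs from the Nash profile (A, c1).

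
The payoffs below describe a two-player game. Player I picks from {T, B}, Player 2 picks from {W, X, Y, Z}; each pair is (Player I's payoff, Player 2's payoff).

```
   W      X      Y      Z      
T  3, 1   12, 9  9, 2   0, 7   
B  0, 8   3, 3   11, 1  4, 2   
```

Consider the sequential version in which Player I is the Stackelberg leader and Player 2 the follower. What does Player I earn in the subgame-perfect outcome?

12

Work backward from Player 2's decision.
- T → Player 2 plays X (best of 1, 9, 2, 7); Player I gets 12.
- B → Player 2 plays W (best of 8, 3, 1, 2); Player I gets 0.
Among 12, 0, the best is 12 at T. Subgame-perfect outcome: (T, X) with payoffs (12, 9).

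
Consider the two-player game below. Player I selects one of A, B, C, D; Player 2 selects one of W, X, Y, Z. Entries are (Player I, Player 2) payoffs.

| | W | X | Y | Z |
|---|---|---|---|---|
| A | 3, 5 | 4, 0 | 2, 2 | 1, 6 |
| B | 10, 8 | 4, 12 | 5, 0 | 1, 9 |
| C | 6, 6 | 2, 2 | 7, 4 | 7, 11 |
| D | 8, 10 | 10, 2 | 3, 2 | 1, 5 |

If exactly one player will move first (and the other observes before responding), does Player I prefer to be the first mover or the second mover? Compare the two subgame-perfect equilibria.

If Player I leads: Player 2's best replies are A→Z, B→X, C→Z, D→W; Player I's induced payoffs 1, 4, 7, 8; outcome (D, W), payoffs (8, 10).
If Player 2 leads: Player I's best replies are W→B, X→D, Y→C, Z→C; Player 2's induced payoffs 8, 2, 4, 11; outcome (C, Z), payoffs (7, 11).
Player I gets 8 moving first and 7 moving second, so Player I prefers to move first.

first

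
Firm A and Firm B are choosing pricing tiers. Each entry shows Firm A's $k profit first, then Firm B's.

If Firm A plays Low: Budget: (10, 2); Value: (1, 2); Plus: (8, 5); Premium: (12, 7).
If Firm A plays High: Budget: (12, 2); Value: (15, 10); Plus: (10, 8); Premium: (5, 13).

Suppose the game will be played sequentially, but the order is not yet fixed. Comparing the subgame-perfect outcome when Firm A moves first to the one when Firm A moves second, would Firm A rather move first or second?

If Firm A leads: Firm B's best replies are Low→Premium, High→Premium; Firm A's induced payoffs 12, 5; outcome (Low, Premium), payoffs (12, 7).
If Firm B leads: Firm A's best replies are Budget→High, Value→High, Plus→High, Premium→Low; Firm B's induced payoffs 2, 10, 8, 7; outcome (High, Value), payoffs (15, 10).
Firm A gets 12 moving first and 15 moving second, so Firm A prefers to move second.

second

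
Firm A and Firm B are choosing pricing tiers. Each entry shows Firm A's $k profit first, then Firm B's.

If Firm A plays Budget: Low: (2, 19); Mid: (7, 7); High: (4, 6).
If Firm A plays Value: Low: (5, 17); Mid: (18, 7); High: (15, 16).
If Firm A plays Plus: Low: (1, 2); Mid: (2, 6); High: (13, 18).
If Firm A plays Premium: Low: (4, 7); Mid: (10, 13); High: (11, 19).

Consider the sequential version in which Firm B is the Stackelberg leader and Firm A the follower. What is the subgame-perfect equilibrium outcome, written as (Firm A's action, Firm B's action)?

(Value, Low)

Firm A best-responds to each possible Firm B move:
- Low: BR = Value, leader payoff 17.
- Mid: BR = Value, leader payoff 7.
- High: BR = Value, leader payoff 16.
Among 17, 7, 16, the best is 17 at Low. Subgame-perfect outcome: (Value, Low) with payoffs (5, 17).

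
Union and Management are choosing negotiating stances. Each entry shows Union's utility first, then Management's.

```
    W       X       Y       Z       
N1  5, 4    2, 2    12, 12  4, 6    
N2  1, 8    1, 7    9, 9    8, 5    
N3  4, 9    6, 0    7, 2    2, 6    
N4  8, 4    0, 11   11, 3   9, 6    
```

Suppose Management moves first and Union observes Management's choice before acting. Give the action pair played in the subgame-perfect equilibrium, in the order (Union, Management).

Union best-responds to each possible Management move:
- W → Union plays N4 (best of 5, 1, 4, 8); Management gets 4.
- X → Union plays N3 (best of 2, 1, 6, 0); Management gets 0.
- Y → Union plays N1 (best of 12, 9, 7, 11); Management gets 12.
- Z → Union plays N4 (best of 4, 8, 2, 9); Management gets 6.
Maximizing over 4, 0, 12, 6, Management chooses Y. Subgame-perfect outcome: (N1, Y) with payoffs (12, 12).

(N1, Y)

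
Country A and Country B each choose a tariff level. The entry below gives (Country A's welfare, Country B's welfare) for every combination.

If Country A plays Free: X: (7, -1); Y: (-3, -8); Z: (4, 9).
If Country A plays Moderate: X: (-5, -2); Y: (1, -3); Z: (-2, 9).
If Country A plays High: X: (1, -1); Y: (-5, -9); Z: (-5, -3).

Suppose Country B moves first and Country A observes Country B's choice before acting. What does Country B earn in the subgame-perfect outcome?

9

Country A best-responds to each possible Country B move:
- X → Country A plays Free (best of 7, -5, 1); Country B gets -1.
- Y → Country A plays Moderate (best of -3, 1, -5); Country B gets -3.
- Z → Country A plays Free (best of 4, -2, -5); Country B gets 9.
Maximizing over -1, -3, 9, Country B chooses Z. Subgame-perfect outcome: (Free, Z) with payoffs (4, 9).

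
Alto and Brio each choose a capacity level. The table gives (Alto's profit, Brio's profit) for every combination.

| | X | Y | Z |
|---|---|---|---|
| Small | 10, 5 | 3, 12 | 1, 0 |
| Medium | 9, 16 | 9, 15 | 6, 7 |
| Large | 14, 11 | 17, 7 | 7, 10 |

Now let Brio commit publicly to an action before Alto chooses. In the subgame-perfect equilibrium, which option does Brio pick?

Backward induction with Brio moving first.
- X → Alto plays Large (best of 10, 9, 14); Brio gets 11.
- Y → Alto plays Large (best of 3, 9, 17); Brio gets 7.
- Z → Alto plays Large (best of 1, 6, 7); Brio gets 10.
Brio's induced payoffs are 11, 7, 10, so Brio commits to X. Subgame-perfect outcome: (Large, X) with payoffs (14, 11).

X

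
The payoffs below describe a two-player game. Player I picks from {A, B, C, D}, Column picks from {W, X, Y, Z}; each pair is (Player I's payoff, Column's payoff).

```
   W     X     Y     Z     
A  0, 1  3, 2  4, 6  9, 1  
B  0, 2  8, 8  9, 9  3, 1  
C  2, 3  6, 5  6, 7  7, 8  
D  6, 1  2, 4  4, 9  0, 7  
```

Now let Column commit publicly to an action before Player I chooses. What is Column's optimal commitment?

Backward induction with Column moving first.
- W: Player I compares 0, 0, 2, 6 and picks D; Column would get 1.
- X: Player I compares 3, 8, 6, 2 and picks B; Column would get 8.
- Y: Player I compares 4, 9, 6, 4 and picks B; Column would get 9.
- Z: Player I compares 9, 3, 7, 0 and picks A; Column would get 1.
Maximizing over 1, 8, 9, 1, Column chooses Y. Subgame-perfect outcome: (B, Y) with payoffs (9, 9).

Y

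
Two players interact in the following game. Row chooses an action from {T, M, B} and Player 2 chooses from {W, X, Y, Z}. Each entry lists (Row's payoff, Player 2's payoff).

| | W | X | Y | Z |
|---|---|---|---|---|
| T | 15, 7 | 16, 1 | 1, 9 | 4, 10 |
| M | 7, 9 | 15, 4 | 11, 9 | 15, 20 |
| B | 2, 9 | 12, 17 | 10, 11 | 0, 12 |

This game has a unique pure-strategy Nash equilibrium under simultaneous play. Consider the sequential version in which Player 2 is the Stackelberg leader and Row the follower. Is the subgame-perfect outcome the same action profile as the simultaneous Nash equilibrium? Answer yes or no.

yes

Row best-responds to each possible Player 2 move:
- W: BR = T, leader payoff 7.
- X: BR = T, leader payoff 1.
- Y: BR = M, leader payoff 9.
- Z: BR = M, leader payoff 20.
Player 2's induced payoffs are 7, 1, 9, 20, so Player 2 commits to Z. Subgame-perfect outcome: (M, Z) with payoffs (15, 20).
For the simultaneous game, intersect best replies.
Row's best replies: W→T; X→T; Y→M; Z→M.
Player 2's best replies: T→Z; M→Z; B→X.
The unique mutual best reply is (M, Z), giving (15, 20).
Sequential outcome (M, Z) coincides with the Nash profile (M, Z).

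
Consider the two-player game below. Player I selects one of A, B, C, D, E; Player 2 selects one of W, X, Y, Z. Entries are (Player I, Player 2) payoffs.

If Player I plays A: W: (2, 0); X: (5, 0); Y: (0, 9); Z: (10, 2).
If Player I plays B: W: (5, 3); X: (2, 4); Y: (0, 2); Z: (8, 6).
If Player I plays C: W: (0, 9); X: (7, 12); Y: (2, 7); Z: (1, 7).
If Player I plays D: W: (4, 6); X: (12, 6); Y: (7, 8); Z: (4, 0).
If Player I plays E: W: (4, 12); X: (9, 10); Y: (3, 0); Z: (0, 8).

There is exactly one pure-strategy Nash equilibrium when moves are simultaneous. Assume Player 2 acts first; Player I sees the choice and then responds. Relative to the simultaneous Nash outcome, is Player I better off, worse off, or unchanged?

Work backward from Player I's decision.
- W → Player I plays B (best of 2, 5, 0, 4, 4); Player 2 gets 3.
- X → Player I plays D (best of 5, 2, 7, 12, 9); Player 2 gets 6.
- Y → Player I plays D (best of 0, 0, 2, 7, 3); Player 2 gets 8.
- Z → Player I plays A (best of 10, 8, 1, 4, 0); Player 2 gets 2.
Among 3, 6, 8, 2, the best is 8 at Y. Subgame-perfect outcome: (D, Y) with payoffs (7, 8).
Under simultaneous play:
Player I's best replies: W→B; X→D; Y→D; Z→A.
Player 2's best replies: A→Y; B→Z; C→X; D→Y; E→W.
Only (D, Y) has each player best-responding; Nash payoffs (7, 8).
Player I earns 7 sequentially versus 7 at the Nash outcome: unchanged.

unchanged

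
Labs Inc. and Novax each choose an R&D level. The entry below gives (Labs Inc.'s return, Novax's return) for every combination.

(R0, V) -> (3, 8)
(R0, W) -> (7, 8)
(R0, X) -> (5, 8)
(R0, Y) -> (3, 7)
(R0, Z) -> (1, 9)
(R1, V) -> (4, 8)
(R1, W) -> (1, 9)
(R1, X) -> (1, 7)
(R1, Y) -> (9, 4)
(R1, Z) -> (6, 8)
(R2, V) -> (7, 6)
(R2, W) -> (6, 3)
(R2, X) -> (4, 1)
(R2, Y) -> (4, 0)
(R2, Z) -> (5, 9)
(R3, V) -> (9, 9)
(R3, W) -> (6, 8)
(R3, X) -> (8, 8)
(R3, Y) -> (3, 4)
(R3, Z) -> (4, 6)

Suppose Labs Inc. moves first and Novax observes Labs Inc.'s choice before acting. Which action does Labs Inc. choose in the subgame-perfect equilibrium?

Work backward from Novax's decision.
- R0 → Novax plays Z (best of 8, 8, 8, 7, 9); Labs Inc. gets 1.
- R1 → Novax plays W (best of 8, 9, 7, 4, 8); Labs Inc. gets 1.
- R2 → Novax plays Z (best of 6, 3, 1, 0, 9); Labs Inc. gets 5.
- R3 → Novax plays V (best of 9, 8, 8, 4, 6); Labs Inc. gets 9.
Among 1, 1, 5, 9, the best is 9 at R3. Subgame-perfect outcome: (R3, V) with payoffs (9, 9).

R3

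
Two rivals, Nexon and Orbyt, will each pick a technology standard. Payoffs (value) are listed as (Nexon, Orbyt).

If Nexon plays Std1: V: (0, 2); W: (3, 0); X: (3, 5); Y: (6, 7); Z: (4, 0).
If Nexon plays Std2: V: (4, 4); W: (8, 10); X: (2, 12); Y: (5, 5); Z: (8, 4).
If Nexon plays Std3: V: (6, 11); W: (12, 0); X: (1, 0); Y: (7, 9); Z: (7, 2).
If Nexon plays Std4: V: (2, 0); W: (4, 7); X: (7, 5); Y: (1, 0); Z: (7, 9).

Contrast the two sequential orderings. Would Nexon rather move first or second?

If Nexon leads: Orbyt's best replies are Std1→Y, Std2→X, Std3→V, Std4→Z; Nexon's induced payoffs 6, 2, 6, 7; outcome (Std4, Z), payoffs (7, 9).
If Orbyt leads: Nexon's best replies are V→Std3, W→Std3, X→Std4, Y→Std3, Z→Std2; Orbyt's induced payoffs 11, 0, 5, 9, 4; outcome (Std3, V), payoffs (6, 11).
Nexon gets 7 moving first and 6 moving second, so Nexon prefers to move first.

first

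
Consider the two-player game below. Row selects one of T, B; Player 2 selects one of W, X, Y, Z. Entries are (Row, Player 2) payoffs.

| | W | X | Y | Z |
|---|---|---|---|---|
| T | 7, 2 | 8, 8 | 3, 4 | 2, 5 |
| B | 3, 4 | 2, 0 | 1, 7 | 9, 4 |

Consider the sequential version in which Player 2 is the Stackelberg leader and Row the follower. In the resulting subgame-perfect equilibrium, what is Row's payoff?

8

Work backward from Row's decision.
- W: Row compares 7, 3 and picks T; Player 2 would get 2.
- X: Row compares 8, 2 and picks T; Player 2 would get 8.
- Y: Row compares 3, 1 and picks T; Player 2 would get 4.
- Z: Row compares 2, 9 and picks B; Player 2 would get 4.
Among 2, 8, 4, 4, the best is 8 at X. Subgame-perfect outcome: (T, X) with payoffs (8, 8).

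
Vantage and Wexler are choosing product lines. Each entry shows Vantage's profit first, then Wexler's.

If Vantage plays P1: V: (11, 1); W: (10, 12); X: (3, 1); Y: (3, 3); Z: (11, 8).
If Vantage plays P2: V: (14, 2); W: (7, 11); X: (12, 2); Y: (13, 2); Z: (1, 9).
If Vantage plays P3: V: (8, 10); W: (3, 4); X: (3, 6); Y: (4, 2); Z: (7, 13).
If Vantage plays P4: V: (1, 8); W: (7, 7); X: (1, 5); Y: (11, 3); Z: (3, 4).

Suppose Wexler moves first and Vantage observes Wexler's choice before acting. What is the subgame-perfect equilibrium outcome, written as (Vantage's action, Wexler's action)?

Work backward from Vantage's decision.
- V → Vantage plays P2 (best of 11, 14, 8, 1); Wexler gets 2.
- W → Vantage plays P1 (best of 10, 7, 3, 7); Wexler gets 12.
- X → Vantage plays P2 (best of 3, 12, 3, 1); Wexler gets 2.
- Y → Vantage plays P2 (best of 3, 13, 4, 11); Wexler gets 2.
- Z → Vantage plays P1 (best of 11, 1, 7, 3); Wexler gets 8.
Wexler's induced payoffs are 2, 12, 2, 2, 8, so Wexler commits to W. Subgame-perfect outcome: (P1, W) with payoffs (10, 12).

(P1, W)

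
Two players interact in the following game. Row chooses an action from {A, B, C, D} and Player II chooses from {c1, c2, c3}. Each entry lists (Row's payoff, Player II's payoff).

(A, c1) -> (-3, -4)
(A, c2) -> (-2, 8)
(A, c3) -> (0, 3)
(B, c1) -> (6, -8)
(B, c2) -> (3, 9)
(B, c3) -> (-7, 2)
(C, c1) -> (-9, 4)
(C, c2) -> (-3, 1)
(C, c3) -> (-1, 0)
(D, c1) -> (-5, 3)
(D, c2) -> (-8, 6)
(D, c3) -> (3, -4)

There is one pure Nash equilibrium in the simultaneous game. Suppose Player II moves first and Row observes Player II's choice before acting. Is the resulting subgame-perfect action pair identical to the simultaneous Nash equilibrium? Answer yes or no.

yes

Solve by backward induction (Player II leads).
- c1: Row compares -3, 6, -9, -5 and picks B; Player II would get -8.
- c2: Row compares -2, 3, -3, -8 and picks B; Player II would get 9.
- c3: Row compares 0, -7, -1, 3 and picks D; Player II would get -4.
Among -8, 9, -4, the best is 9 at c2. Subgame-perfect outcome: (B, c2) with payoffs (3, 9).
Now find the simultaneous Nash equilibrium.
Row's best replies: c1→B; c2→B; c3→D.
Player II's best replies: A→c2; B→c2; C→c1; D→c2.
The unique mutual best reply is (B, c2), giving (3, 9).
Sequential outcome (B, c2) coincides with the Nash profile (B, c2).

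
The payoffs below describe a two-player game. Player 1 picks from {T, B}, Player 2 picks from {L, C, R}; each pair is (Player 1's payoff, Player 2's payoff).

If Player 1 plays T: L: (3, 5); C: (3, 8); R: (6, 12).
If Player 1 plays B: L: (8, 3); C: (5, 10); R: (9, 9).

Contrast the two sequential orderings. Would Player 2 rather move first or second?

If Player 1 leads: Player 2's best replies are T→R, B→C; Player 1's induced payoffs 6, 5; outcome (T, R), payoffs (6, 12).
If Player 2 leads: Player 1's best replies are L→B, C→B, R→B; Player 2's induced payoffs 3, 10, 9; outcome (B, C), payoffs (5, 10).
Player 2 gets 10 moving first and 12 moving second, so Player 2 prefers to move second.

second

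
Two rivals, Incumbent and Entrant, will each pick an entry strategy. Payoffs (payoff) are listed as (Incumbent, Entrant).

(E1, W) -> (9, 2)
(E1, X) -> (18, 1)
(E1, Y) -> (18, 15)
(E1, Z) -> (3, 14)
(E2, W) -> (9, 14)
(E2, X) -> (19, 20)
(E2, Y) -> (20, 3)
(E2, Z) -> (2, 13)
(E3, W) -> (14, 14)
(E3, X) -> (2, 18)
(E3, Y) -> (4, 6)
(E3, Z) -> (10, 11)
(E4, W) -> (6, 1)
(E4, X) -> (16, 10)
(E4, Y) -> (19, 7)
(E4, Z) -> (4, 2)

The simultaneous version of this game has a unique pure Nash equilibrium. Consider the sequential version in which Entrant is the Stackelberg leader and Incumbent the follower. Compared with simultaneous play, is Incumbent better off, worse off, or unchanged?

unchanged

Incumbent best-responds to each possible Entrant move:
- W → Incumbent plays E3 (best of 9, 9, 14, 6); Entrant gets 14.
- X → Incumbent plays E2 (best of 18, 19, 2, 16); Entrant gets 20.
- Y → Incumbent plays E2 (best of 18, 20, 4, 19); Entrant gets 3.
- Z → Incumbent plays E3 (best of 3, 2, 10, 4); Entrant gets 11.
Maximizing over 14, 20, 3, 11, Entrant chooses X. Subgame-perfect outcome: (E2, X) with payoffs (19, 20).
Now find the simultaneous Nash equilibrium.
Incumbent's best replies: W→E3; X→E2; Y→E2; Z→E3.
Entrant's best replies: E1→Y; E2→X; E3→X; E4→X.
The unique mutual best reply is (E2, X), giving (19, 20).
Incumbent earns 19 sequentially versus 19 at the Nash outcome: unchanged.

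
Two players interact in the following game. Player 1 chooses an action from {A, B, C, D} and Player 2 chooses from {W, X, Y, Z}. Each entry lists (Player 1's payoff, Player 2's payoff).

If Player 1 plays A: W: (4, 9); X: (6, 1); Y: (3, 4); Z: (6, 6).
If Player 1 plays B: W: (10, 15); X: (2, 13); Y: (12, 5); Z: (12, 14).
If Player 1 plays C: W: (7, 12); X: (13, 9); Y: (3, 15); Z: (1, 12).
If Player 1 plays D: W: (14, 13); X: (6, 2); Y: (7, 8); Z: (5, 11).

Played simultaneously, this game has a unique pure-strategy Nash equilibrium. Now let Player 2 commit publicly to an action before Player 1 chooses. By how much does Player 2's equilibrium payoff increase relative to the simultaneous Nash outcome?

Solve by backward induction (Player 2 leads).
- W → Player 1 plays D (best of 4, 10, 7, 14); Player 2 gets 13.
- X → Player 1 plays C (best of 6, 2, 13, 6); Player 2 gets 9.
- Y → Player 1 plays B (best of 3, 12, 3, 7); Player 2 gets 5.
- Z → Player 1 plays B (best of 6, 12, 1, 5); Player 2 gets 14.
Maximizing over 13, 9, 5, 14, Player 2 chooses Z. Subgame-perfect outcome: (B, Z) with payoffs (12, 14).
Under simultaneous play:
Player 1's best replies: W→D; X→C; Y→B; Z→B.
Player 2's best replies: A→W; B→W; C→Y; D→W.
The unique mutual best reply is (D, W), giving (14, 13).
Player 2's commitment gain: 14 − 13 = 1.

1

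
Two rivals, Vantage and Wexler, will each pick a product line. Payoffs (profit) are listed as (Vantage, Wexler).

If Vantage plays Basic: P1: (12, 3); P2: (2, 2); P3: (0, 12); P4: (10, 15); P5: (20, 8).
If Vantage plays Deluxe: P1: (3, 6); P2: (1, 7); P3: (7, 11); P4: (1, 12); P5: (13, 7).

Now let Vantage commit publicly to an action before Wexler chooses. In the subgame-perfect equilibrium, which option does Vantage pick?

Basic

Backward induction with Vantage moving first.
- Basic: BR = P4, leader payoff 10.
- Deluxe: BR = P4, leader payoff 1.
Vantage's induced payoffs are 10, 1, so Vantage commits to Basic. Subgame-perfect outcome: (Basic, P4) with payoffs (10, 15).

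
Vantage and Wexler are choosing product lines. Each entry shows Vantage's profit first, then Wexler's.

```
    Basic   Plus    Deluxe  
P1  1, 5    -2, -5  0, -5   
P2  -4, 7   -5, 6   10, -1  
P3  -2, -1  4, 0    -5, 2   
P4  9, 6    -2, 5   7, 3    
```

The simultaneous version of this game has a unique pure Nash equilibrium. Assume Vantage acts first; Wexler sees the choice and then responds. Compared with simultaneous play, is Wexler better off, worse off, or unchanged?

Wexler best-responds to each possible Vantage move:
- P1 → Wexler plays Basic (best of 5, -5, -5); Vantage gets 1.
- P2 → Wexler plays Basic (best of 7, 6, -1); Vantage gets -4.
- P3 → Wexler plays Deluxe (best of -1, 0, 2); Vantage gets -5.
- P4 → Wexler plays Basic (best of 6, 5, 3); Vantage gets 9.
Vantage's induced payoffs are 1, -4, -5, 9, so Vantage commits to P4. Subgame-perfect outcome: (P4, Basic) with payoffs (9, 6).
Under simultaneous play:
Vantage's best replies: Basic→P4; Plus→P3; Deluxe→P2.
Wexler's best replies: P1→Basic; P2→Basic; P3→Deluxe; P4→Basic.
The unique mutual best reply is (P4, Basic), giving (9, 6).
Wexler earns 6 sequentially versus 6 at the Nash outcome: unchanged.

unchanged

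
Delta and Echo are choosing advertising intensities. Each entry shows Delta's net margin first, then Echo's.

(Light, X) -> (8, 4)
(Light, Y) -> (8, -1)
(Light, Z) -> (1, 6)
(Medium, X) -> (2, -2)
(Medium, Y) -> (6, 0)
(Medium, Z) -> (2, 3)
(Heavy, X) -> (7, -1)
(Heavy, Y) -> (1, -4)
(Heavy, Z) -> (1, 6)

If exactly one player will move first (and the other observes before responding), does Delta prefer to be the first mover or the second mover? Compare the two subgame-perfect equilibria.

second

If Delta leads: Echo's best replies are Light→Z, Medium→Z, Heavy→Z; Delta's induced payoffs 1, 2, 1; outcome (Medium, Z), payoffs (2, 3).
If Echo leads: Delta's best replies are X→Light, Y→Light, Z→Medium; Echo's induced payoffs 4, -1, 3; outcome (Light, X), payoffs (8, 4).
Delta gets 2 moving first and 8 moving second, so Delta prefers to move second.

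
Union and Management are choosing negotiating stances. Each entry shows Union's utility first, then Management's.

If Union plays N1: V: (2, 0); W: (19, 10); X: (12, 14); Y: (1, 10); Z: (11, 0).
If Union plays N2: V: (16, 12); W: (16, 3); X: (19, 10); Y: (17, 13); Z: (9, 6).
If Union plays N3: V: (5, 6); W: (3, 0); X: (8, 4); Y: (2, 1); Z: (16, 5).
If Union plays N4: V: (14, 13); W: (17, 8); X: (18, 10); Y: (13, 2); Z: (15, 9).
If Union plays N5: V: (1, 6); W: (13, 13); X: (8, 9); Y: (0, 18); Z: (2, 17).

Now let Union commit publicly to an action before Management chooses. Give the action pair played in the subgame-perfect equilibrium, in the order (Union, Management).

Solve by backward induction (Union leads).
- N1 → Management plays X (best of 0, 10, 14, 10, 0); Union gets 12.
- N2 → Management plays Y (best of 12, 3, 10, 13, 6); Union gets 17.
- N3 → Management plays V (best of 6, 0, 4, 1, 5); Union gets 5.
- N4 → Management plays V (best of 13, 8, 10, 2, 9); Union gets 14.
- N5 → Management plays Y (best of 6, 13, 9, 18, 17); Union gets 0.
Union's induced payoffs are 12, 17, 5, 14, 0, so Union commits to N2. Subgame-perfect outcome: (N2, Y) with payoffs (17, 13).

(N2, Y)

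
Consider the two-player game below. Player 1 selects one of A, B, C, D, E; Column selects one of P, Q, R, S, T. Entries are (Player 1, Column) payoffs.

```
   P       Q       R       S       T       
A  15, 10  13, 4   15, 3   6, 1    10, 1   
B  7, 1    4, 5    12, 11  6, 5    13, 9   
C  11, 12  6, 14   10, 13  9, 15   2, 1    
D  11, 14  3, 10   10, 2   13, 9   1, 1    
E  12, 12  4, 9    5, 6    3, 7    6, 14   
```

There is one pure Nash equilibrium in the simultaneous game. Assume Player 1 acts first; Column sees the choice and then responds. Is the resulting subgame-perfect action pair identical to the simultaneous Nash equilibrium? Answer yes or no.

yes

Solve by backward induction (Player 1 leads).
- A → Column plays P (best of 10, 4, 3, 1, 1); Player 1 gets 15.
- B → Column plays R (best of 1, 5, 11, 5, 9); Player 1 gets 12.
- C → Column plays S (best of 12, 14, 13, 15, 1); Player 1 gets 9.
- D → Column plays P (best of 14, 10, 2, 9, 1); Player 1 gets 11.
- E → Column plays T (best of 12, 9, 6, 7, 14); Player 1 gets 6.
Player 1's induced payoffs are 15, 12, 9, 11, 6, so Player 1 commits to A. Subgame-perfect outcome: (A, P) with payoffs (15, 10).
Now find the simultaneous Nash equilibrium.
Player 1's best replies: P→A; Q→A; R→A; S→D; T→B.
Column's best replies: A→P; B→R; C→S; D→P; E→T.
The unique mutual best reply is (A, P), giving (15, 10).
Sequential outcome (A, P) coincides with the Nash profile (A, P).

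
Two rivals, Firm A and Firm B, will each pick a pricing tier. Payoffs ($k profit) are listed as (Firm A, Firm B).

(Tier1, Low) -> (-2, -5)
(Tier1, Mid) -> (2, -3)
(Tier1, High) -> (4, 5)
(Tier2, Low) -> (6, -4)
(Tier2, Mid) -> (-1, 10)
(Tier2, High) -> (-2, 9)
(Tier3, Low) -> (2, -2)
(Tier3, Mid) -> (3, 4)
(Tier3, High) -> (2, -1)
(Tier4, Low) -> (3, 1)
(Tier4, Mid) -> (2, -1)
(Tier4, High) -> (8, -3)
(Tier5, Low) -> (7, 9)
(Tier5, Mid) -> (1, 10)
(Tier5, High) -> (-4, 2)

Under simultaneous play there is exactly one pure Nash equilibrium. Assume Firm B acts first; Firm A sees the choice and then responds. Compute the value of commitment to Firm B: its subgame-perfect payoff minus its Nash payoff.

Work backward from Firm A's decision.
- Low → Firm A plays Tier5 (best of -2, 6, 2, 3, 7); Firm B gets 9.
- Mid → Firm A plays Tier3 (best of 2, -1, 3, 2, 1); Firm B gets 4.
- High → Firm A plays Tier4 (best of 4, -2, 2, 8, -4); Firm B gets -3.
Firm B's induced payoffs are 9, 4, -3, so Firm B commits to Low. Subgame-perfect outcome: (Tier5, Low) with payoffs (7, 9).
For the simultaneous game, intersect best replies.
Firm A's best replies: Low→Tier5; Mid→Tier3; High→Tier4.
Firm B's best replies: Tier1→High; Tier2→Mid; Tier3→Mid; Tier4→Low; Tier5→Mid.
The unique mutual best reply is (Tier3, Mid), giving (3, 4).
Firm B's commitment gain: 9 − 4 = 5.

5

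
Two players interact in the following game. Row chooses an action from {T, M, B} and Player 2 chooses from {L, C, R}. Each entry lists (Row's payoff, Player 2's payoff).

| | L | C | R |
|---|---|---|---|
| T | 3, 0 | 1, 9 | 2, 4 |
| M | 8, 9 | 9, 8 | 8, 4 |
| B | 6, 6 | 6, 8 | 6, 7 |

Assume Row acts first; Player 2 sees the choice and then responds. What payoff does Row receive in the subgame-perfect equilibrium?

Player 2 best-responds to each possible Row move:
- T → Player 2 plays C (best of 0, 9, 4); Row gets 1.
- M → Player 2 plays L (best of 9, 8, 4); Row gets 8.
- B → Player 2 plays C (best of 6, 8, 7); Row gets 6.
Maximizing over 1, 8, 6, Row chooses M. Subgame-perfect outcome: (M, L) with payoffs (8, 9).

8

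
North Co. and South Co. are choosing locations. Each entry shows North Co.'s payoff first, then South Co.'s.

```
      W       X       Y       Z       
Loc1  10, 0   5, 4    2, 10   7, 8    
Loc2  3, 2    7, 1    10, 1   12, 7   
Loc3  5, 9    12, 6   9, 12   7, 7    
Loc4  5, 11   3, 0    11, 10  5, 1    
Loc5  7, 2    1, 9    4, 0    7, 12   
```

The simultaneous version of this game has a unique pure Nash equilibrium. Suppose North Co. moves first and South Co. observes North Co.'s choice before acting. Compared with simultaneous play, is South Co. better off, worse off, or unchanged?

unchanged

Backward induction with North Co. moving first.
- Loc1: South Co. compares 0, 4, 10, 8 and picks Y; North Co. would get 2.
- Loc2: South Co. compares 2, 1, 1, 7 and picks Z; North Co. would get 12.
- Loc3: South Co. compares 9, 6, 12, 7 and picks Y; North Co. would get 9.
- Loc4: South Co. compares 11, 0, 10, 1 and picks W; North Co. would get 5.
- Loc5: South Co. compares 2, 9, 0, 12 and picks Z; North Co. would get 7.
North Co.'s induced payoffs are 2, 12, 9, 5, 7, so North Co. commits to Loc2. Subgame-perfect outcome: (Loc2, Z) with payoffs (12, 7).
Under simultaneous play:
North Co.'s best replies: W→Loc1; X→Loc3; Y→Loc4; Z→Loc2.
South Co.'s best replies: Loc1→Y; Loc2→Z; Loc3→Y; Loc4→W; Loc5→Z.
The unique mutual best reply is (Loc2, Z), giving (12, 7).
South Co. earns 7 sequentially versus 7 at the Nash outcome: unchanged.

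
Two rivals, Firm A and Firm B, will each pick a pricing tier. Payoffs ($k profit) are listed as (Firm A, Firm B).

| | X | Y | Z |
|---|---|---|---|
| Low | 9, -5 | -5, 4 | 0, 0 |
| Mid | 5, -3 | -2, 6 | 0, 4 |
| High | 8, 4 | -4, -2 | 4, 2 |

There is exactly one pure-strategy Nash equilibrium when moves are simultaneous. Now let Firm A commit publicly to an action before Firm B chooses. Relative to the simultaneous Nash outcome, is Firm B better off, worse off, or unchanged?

Backward induction with Firm A moving first.
- Low: Firm B compares -5, 4, 0 and picks Y; Firm A would get -5.
- Mid: Firm B compares -3, 6, 4 and picks Y; Firm A would get -2.
- High: Firm B compares 4, -2, 2 and picks X; Firm A would get 8.
Maximizing over -5, -2, 8, Firm A chooses High. Subgame-perfect outcome: (High, X) with payoffs (8, 4).
Now find the simultaneous Nash equilibrium.
Firm A's best replies: X→Low; Y→Mid; Z→High.
Firm B's best replies: Low→Y; Mid→Y; High→X.
Only (Mid, Y) has each player best-responding; Nash payoffs (-2, 6).
Firm B earns 4 sequentially versus 6 at the Nash outcome: worse off.

worse off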